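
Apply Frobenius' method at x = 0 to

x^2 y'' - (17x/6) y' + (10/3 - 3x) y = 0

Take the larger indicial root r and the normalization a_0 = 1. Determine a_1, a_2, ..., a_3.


Write in Frobenius form y'' + (p(x)/x) y' + (q(x)/x^2) y = 0:
  p(x) = -17/6,  q(x) = 10/3 - 3x.
Indicial equation: r(r-1) + (-17/6) r + (10/3) = 0 -> roots r_1 = 5/2, r_2 = 4/3.
Take r = r_1 = 5/2. Let y(x) = x^r sum_{n>=0} a_n x^n with a_0 = 1.
Substitute y = x^r sum a_n x^n and match x^{r+n}. The recurrence is
  D(n) a_n - 3 a_{n-1} = 0,  where D(n) = (r+n)(r+n-1) + (-17/6)(r+n) + (10/3).
  a_n = 3 / D(n) * a_{n-1}.
Since the indicial polynomial factors as (r - r_1)(r - r_2), D(n) = (r_1 + n - r_1)(r_1 + n - r_2) = n(n + 7/6).
Evaluating step by step (a_0 = 1):
  n = 1: D(1) = 1(1 + 7/6) = 13/6; numerator = 3(1) = 3; a_1 = (3)/(13/6) = 18/13
  n = 2: D(2) = 2(2 + 7/6) = 19/3; numerator = 3(18/13) = 54/13; a_2 = (54/13)/(19/3) = 162/247
  n = 3: D(3) = 3(3 + 7/6) = 25/2; numerator = 3(162/247) = 486/247; a_3 = (486/247)/(25/2) = 972/6175

r = 5/2; a_0 = 1; a_1 = 18/13; a_2 = 162/247; a_3 = 972/6175


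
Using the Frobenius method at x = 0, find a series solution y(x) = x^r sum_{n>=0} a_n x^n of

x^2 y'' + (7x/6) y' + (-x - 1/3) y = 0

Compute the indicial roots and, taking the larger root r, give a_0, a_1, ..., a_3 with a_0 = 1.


Write in Frobenius form y'' + (p(x)/x) y' + (q(x)/x^2) y = 0:
  p(x) = 7/6,  q(x) = -x - 1/3.
Indicial equation: r(r-1) + (7/6) r + (-1/3) = 0 -> roots r_1 = 1/2, r_2 = -2/3.
Take r = r_1 = 1/2. Let y(x) = x^r sum_{n>=0} a_n x^n with a_0 = 1.
Substitute y = x^r sum a_n x^n and match x^{r+n}. The recurrence is
  D(n) a_n - 1 a_{n-1} = 0,  where D(n) = (r+n)(r+n-1) + (7/6)(r+n) + (-1/3).
  a_n = 1 / D(n) * a_{n-1}.
Since the indicial polynomial factors as (r - r_1)(r - r_2), D(n) = (r_1 + n - r_1)(r_1 + n - r_2) = n(n + 7/6).
Evaluating step by step (a_0 = 1):
  n = 1: D(1) = 1(1 + 7/6) = 13/6; numerator = 1(1) = 1; a_1 = (1)/(13/6) = 6/13
  n = 2: D(2) = 2(2 + 7/6) = 19/3; numerator = 1(6/13) = 6/13; a_2 = (6/13)/(19/3) = 18/247
  n = 3: D(3) = 3(3 + 7/6) = 25/2; numerator = 1(18/247) = 18/247; a_3 = (18/247)/(25/2) = 36/6175

r = 1/2; a_0 = 1; a_1 = 6/13; a_2 = 18/247; a_3 = 36/6175


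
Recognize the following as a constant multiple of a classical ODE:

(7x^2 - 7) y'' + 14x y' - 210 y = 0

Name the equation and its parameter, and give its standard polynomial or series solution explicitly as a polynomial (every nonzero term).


All three coefficients share the factor -7; dividing through by -7 gives  (1 - x^2) y'' - 2x y' + 30 y = 0.
This matches the Legendre equation (1 - x^2) y'' - 2x y' + n(n+1) y = 0 (note the -2x y' term) with n(n+1) = 30, so n = 5; the polynomial solution is P_5(x).
With y = sum_k a_k x^k, matching x^k gives (k+2)(k+1) a_{k+2} = [k(k+1) - n(n+1)] a_k = (k - 5)(k + 6) a_k. The right side vanishes at k = 5, so the series with the parity of 5 terminates at degree 5.
Standard normalization (P_n(1) = 1): leading coefficient (2n)!/(2^n (n!)^2) = 3628800/(32*14400) = 63/8, so a_5 = 63/8. Work downward with a_k = (k+1)(k+2) a_{k+2} / ((k - 5)(k + 6)):
  a_3 = (4)(5)(63/8) / ((3 - 5)(3 + 6)) = (315/2)/(-18) = -35/4
  a_1 = (2)(3)(-35/4) / ((1 - 5)(1 + 6)) = (-105/2)/(-28) = 15/8
Hence P_5(x) = 63 x^5/8 - 35 x^3/4 + 15 x/8.

P_5(x); series = 63 x^5/8 - 35 x^3/4 + 15 x/8


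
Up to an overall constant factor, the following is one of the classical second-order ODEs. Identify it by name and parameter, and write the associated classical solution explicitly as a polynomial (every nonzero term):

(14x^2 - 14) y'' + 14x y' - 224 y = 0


All three coefficients share the factor -14; dividing through by -14 gives  (1 - x^2) y'' - x y' + 16 y = 0.
This matches the Chebyshev equation (1 - x^2) y'' - x y' + n^2 y = 0 (note the -x y' term, not -2x y') with n^2 = 16, so n = 4; the polynomial solution is T_4(x).
With y = sum_k a_k x^k, matching x^k gives (k+2)(k+1) a_{k+2} = (k^2 - n^2) a_k = (k - 4)(k + 4) a_k. The right side vanishes at k = 4, so the series with the parity of 4 terminates at degree 4.
Standard normalization: leading coefficient of T_n is 2^(n-1), so a_4 = 2^3 = 8. Work downward with a_k = (k+1)(k+2) a_{k+2} / ((k - 4)(k + 4)):
  a_2 = (3)(4)(8) / ((2 - 4)(2 + 4)) = 96/(-12) = -8
  a_0 = (1)(2)(-8) / ((0 - 4)(0 + 4)) = -16/(-16) = 1
Hence T_4(x) = 8 x^4 - 8 x^2 + 1.

T_4(x); series = 8 x^4 - 8 x^2 + 1


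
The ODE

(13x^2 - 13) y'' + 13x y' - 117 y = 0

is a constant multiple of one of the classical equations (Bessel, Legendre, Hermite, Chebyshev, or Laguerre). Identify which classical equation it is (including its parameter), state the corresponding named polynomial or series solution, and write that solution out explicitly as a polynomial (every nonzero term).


All three coefficients share the factor -13; dividing through by -13 gives  (1 - x^2) y'' - x y' + 9 y = 0.
This matches the Chebyshev equation (1 - x^2) y'' - x y' + n^2 y = 0 (note the -x y' term, not -2x y') with n^2 = 9, so n = 3; the polynomial solution is T_3(x).
With y = sum_k a_k x^k, matching x^k gives (k+2)(k+1) a_{k+2} = (k^2 - n^2) a_k = (k - 3)(k + 3) a_k. The right side vanishes at k = 3, so the series with the parity of 3 terminates at degree 3.
Standard normalization: leading coefficient of T_n is 2^(n-1), so a_3 = 2^2 = 4. Work downward with a_k = (k+1)(k+2) a_{k+2} / ((k - 3)(k + 3)):
  a_1 = (2)(3)(4) / ((1 - 3)(1 + 3)) = 24/(-8) = -3
Hence T_3(x) = 4 x^3 - 3 x.

T_3(x); series = 4 x^3 - 3 x


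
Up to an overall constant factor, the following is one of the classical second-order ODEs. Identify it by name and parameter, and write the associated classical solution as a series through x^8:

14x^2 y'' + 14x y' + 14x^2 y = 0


All three coefficients share the factor 14; dividing through by 14 gives  x^2 y'' + x y' + x^2 y = 0.
This matches the Bessel equation x^2 y'' + x y' + (x^2 - nu^2) y = 0 with nu^2 = 0, so nu = 0; the solution bounded at x = 0 is J_0(x).
Frobenius at x = 0: indicial roots ±nu; for r = nu the recurrence k(k + 2nu) c_k = -c_{k-2} gives the standard series J_nu(x) = sum_{k>=0} (-1)^k / (k! (k+nu)!) (x/2)^(2k+nu). Evaluate the first 5 terms:
  k = 0: (-1)^0 / (0! * 0! * 2^0) x^0 = 1/(1*1*1) x^0 = (1) x^0
  k = 1: (-1)^1 / (1! * 1! * 2^2) x^2 = -1/(1*1*4) x^2 = (-1/4) x^2
  k = 2: (-1)^2 / (2! * 2! * 2^4) x^4 = 1/(2*2*16) x^4 = (1/64) x^4
  k = 3: (-1)^3 / (3! * 3! * 2^6) x^6 = -1/(6*6*64) x^6 = (-1/2304) x^6
  k = 4: (-1)^4 / (4! * 4! * 2^8) x^8 = 1/(24*24*256) x^8 = (1/147456) x^8
Hence J_0(x) = x^8/147456 - x^6/2304 + x^4/64 - x^2/4 + 1 + ....

J_0(x); series = x^8/147456 - x^6/2304 + x^4/64 - x^2/4 + 1


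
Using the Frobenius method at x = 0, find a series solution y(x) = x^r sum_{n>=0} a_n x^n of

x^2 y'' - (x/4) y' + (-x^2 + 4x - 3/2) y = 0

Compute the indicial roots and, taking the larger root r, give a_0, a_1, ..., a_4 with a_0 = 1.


Write in Frobenius form y'' + (p(x)/x) y' + (q(x)/x^2) y = 0:
  p(x) = -1/4,  q(x) = -x^2 + 4x - 3/2.
Indicial equation: r(r-1) + (-1/4) r + (-3/2) = 0 -> roots r_1 = 2, r_2 = -3/4.
Take r = r_1 = 2. Let y(x) = x^r sum_{n>=0} a_n x^n with a_0 = 1.
Substitute y = x^r sum a_n x^n and match x^{r+n}. The recurrence is
  D(n) a_n + 4 a_{n-1} - 1 a_{n-2} = 0,  where D(n) = (r+n)(r+n-1) + (-1/4)(r+n) + (-3/2).
  a_n = [-4 a_{n-1} + 1 a_{n-2}] / D(n).
Since the indicial polynomial factors as (r - r_1)(r - r_2), D(n) = (r_1 + n - r_1)(r_1 + n - r_2) = n(n + 11/4).
Evaluating step by step (a_0 = 1):
  n = 1: D(1) = 1(1 + 11/4) = 15/4; numerator = -4(1) = -4; a_1 = (-4)/(15/4) = -16/15
  n = 2: D(2) = 2(2 + 11/4) = 19/2; numerator = -4(-16/15) + 1(1) = 79/15; a_2 = (79/15)/(19/2) = 158/285
  n = 3: D(3) = 3(3 + 11/4) = 69/4; numerator = -4(158/285) + 1(-16/15) = -312/95; a_3 = (-312/95)/(69/4) = -416/2185
  n = 4: D(4) = 4(4 + 11/4) = 27; numerator = -4(-416/2185) + 1(158/285) = 454/345; a_4 = (454/345)/(27) = 454/9315

r = 2; a_0 = 1; a_1 = -16/15; a_2 = 158/285; a_3 = -416/2185; a_4 = 454/9315


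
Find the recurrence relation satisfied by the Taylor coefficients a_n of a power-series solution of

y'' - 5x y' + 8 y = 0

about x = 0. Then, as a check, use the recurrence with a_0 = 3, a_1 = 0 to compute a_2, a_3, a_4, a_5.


Substitute y = sum_n a_n x^n.
y''(x) has coefficient (n+2)(n+1) a_{n+2} at x^n;
-5 x y'(x) has coefficient -5 n a_n at x^n (shift);
8 y(x) has coefficient 8 a_n at x^n.
Matching x^n: (n+2)(n+1) a_{n+2} + (-5n + 8) a_n = 0.
Thus a_{n+2} = (5n - 8) / ((n+1)(n+2)) * a_n.

Check with a_0 = 3, a_1 = 0 (apply the recurrence for n = 0, 1, 2, 3): a_0 = 3, a_1 = 0, a_2 = -12, a_3 = 0, a_4 = -2, a_5 = 0.

a_(n+2) = (5n - 8) / ((n+1)(n+2)) * a_n; check: a_0 = 3, a_1 = 0, a_2 = -12, a_3 = 0, a_4 = -2, a_5 = 0


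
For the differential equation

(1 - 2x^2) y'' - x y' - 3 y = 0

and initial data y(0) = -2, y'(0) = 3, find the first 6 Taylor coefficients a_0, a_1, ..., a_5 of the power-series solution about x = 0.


Ansatz: y(x) = sum_{n>=0} a_n x^n, so y'(x) = sum_{n>=1} n a_n x^(n-1) and y''(x) = sum_{n>=2} n(n-1) a_n x^(n-2).
Substitute into P(x) y'' + Q(x) y' + R(x) y = 0 with P(x) = 1 - 2x^2, Q(x) = -x, R(x) = -3, and match powers of x.
Initial conditions: a_0 = -2, a_1 = 3.
Setting the coefficient of each power of x to zero and solving order by order (substituting the coefficients already found):
  x^0: 2 a_2 - 3 a_0 = 0  ->  2 a_2 = 3 a_0 = -6  ->  a_2 = -3
  x^1: 6 a_3 - 4 a_1 = 0  ->  6 a_3 = 4 a_1 = 12  ->  a_3 = 2
  x^2: 12 a_4 - 9 a_2 = 0  ->  12 a_4 = 9 a_2 = -27  ->  a_4 = -9/4
  x^3: 20 a_5 - 18 a_3 = 0  ->  20 a_5 = 18 a_3 = 36  ->  a_5 = 9/5
Truncated series: y(x) = -2 + 3 x - 3 x^2 + 2 x^3 - (9/4) x^4 + (9/5) x^5 + O(x^6).

a_0 = -2; a_1 = 3; a_2 = -3; a_3 = 2; a_4 = -9/4; a_5 = 9/5


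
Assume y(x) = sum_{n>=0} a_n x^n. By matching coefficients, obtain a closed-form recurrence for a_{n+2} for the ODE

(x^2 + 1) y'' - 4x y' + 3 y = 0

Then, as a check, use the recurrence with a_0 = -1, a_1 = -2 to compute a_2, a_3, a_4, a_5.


Substitute y = sum_n a_n x^n.
(1 + 1 x^2) y'' contributes (n+2)(n+1) a_{n+2} + n(n-1) a_n at x^n.
-4 x y'(x) contributes -4 n a_n at x^n.
3 y(x) contributes 3 a_n at x^n.
Matching x^n: (n+2)(n+1) a_{n+2} + (n(n-1) - 4 n + 3) a_n = 0.
Thus a_{n+2} = (-n(n-1) + 4 n - 3) / ((n+1)(n+2)) * a_n.

Check with a_0 = -1, a_1 = -2 (apply the recurrence for n = 0, 1, 2, 3): a_0 = -1, a_1 = -2, a_2 = 3/2, a_3 = -1/3, a_4 = 3/8, a_5 = -1/20.

a_(n+2) = (-n(n-1) + 4 n - 3) / ((n+1)(n+2)) * a_n; check: a_0 = -1, a_1 = -2, a_2 = 3/2, a_3 = -1/3, a_4 = 3/8, a_5 = -1/20


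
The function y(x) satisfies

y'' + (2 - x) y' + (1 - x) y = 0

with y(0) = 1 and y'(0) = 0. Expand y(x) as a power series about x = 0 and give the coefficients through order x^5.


Ansatz: y(x) = sum_{n>=0} a_n x^n, so y'(x) = sum_{n>=1} n a_n x^(n-1) and y''(x) = sum_{n>=2} n(n-1) a_n x^(n-2).
Substitute into P(x) y'' + Q(x) y' + R(x) y = 0 with P(x) = 1, Q(x) = 2 - x, R(x) = 1 - x, and match powers of x.
Initial conditions: a_0 = 1, a_1 = 0.
Setting the coefficient of each power of x to zero and solving order by order (substituting the coefficients already found):
  x^0: 2 a_2 + 2 a_1 + a_0 = 0  ->  2 a_2 = -2 a_1 - a_0 = -1  ->  a_2 = -1/2
  x^1: 6 a_3 + 4 a_2 - a_0 = 0  ->  6 a_3 = -4 a_2 + a_0 = 3  ->  a_3 = 1/2
  x^2: 12 a_4 + 6 a_3 - a_2 - a_1 = 0  ->  12 a_4 = -6 a_3 + a_2 + a_1 = -7/2  ->  a_4 = -7/24
  x^3: 20 a_5 + 8 a_4 - 2 a_3 - a_2 = 0  ->  20 a_5 = -8 a_4 + 2 a_3 + a_2 = 17/6  ->  a_5 = 17/120
Truncated series: y(x) = 1 - (1/2) x^2 + (1/2) x^3 - (7/24) x^4 + (17/120) x^5 + O(x^6).

a_0 = 1; a_1 = 0; a_2 = -1/2; a_3 = 1/2; a_4 = -7/24; a_5 = 17/120


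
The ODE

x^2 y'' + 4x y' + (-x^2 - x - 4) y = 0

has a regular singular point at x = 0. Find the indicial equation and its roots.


Divide by x^2 to reach normal form y'' + P_1(x) y' + P_2(x) y = 0 with P_1(x) = 4/x and P_2(x) = -1 - 1/x - 4/x^2.
x = 0 is a singular point because the y'-coefficient 4/x has a pole at x = 0 and the y-coefficient -1 - 1/x - 4/x^2 has a pole at x = 0.
It is a regular singular point because x P_1(x) = p(x) = 4 and x^2 P_2(x) = q(x) = -x^2 - x - 4 are polynomials, hence analytic at x = 0.
p(0) = 4,  q(0) = -4.
Indicial equation: r(r-1) + p(0) r + q(0) = 0, i.e. r^2 + (p(0) - 1) r + q(0) = 0, i.e. r^2 + 3 r - 4 = 0.
Discriminant: (3)^2 - 4(-4) = 25, so r = (-3 ± 5)/2.
Solving: r_1 = 1, r_2 = -4.

indicial: r^2 + 3 r - 4 = 0; roots r_1 = 1, r_2 = -4


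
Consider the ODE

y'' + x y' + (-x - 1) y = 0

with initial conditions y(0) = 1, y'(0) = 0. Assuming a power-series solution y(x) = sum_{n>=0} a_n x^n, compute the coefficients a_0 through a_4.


Ansatz: y(x) = sum_{n>=0} a_n x^n, so y'(x) = sum_{n>=1} n a_n x^(n-1) and y''(x) = sum_{n>=2} n(n-1) a_n x^(n-2).
Substitute into P(x) y'' + Q(x) y' + R(x) y = 0 with P(x) = 1, Q(x) = x, R(x) = -x - 1, and match powers of x.
Initial conditions: a_0 = 1, a_1 = 0.
Setting the coefficient of each power of x to zero and solving order by order (substituting the coefficients already found):
  x^0: 2 a_2 - a_0 = 0  ->  2 a_2 = a_0 = 1  ->  a_2 = 1/2
  x^1: 6 a_3 - a_0 = 0  ->  6 a_3 = a_0 = 1  ->  a_3 = 1/6
  x^2: 12 a_4 + a_2 - a_1 = 0  ->  12 a_4 = -a_2 + a_1 = -1/2  ->  a_4 = -1/24
Truncated series: y(x) = 1 + (1/2) x^2 + (1/6) x^3 - (1/24) x^4 + O(x^5).

a_0 = 1; a_1 = 0; a_2 = 1/2; a_3 = 1/6; a_4 = -1/24


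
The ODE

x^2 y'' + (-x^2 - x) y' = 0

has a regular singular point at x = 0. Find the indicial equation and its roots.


Divide by x^2 to reach normal form y'' + P_1(x) y' + P_2(x) y = 0 with P_1(x) = -1 - 1/x and P_2(x) = 0.
x = 0 is a singular point because the y'-coefficient -1 - 1/x has a pole at x = 0.
It is a regular singular point because x P_1(x) = p(x) = -x - 1 and x^2 P_2(x) = q(x) = 0 are polynomials, hence analytic at x = 0.
p(0) = -1,  q(0) = 0.
Indicial equation: r(r-1) + p(0) r + q(0) = 0, i.e. r^2 + (p(0) - 1) r + q(0) = 0, i.e. r^2 - 2 r = 0.
Discriminant: (-2)^2 - 4(0) = 4, so r = (2 ± 2)/2.
Solving: r_1 = 2, r_2 = 0.

indicial: r^2 - 2 r = 0; roots r_1 = 2, r_2 = 0


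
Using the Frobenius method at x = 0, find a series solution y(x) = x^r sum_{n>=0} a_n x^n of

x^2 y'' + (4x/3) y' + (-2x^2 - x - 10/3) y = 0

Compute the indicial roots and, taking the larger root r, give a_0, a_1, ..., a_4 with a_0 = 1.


Write in Frobenius form y'' + (p(x)/x) y' + (q(x)/x^2) y = 0:
  p(x) = 4/3,  q(x) = -2x^2 - x - 10/3.
Indicial equation: r(r-1) + (4/3) r + (-10/3) = 0 -> roots r_1 = 5/3, r_2 = -2.
Take r = r_1 = 5/3. Let y(x) = x^r sum_{n>=0} a_n x^n with a_0 = 1.
Substitute y = x^r sum a_n x^n and match x^{r+n}. The recurrence is
  D(n) a_n - 1 a_{n-1} - 2 a_{n-2} = 0,  where D(n) = (r+n)(r+n-1) + (4/3)(r+n) + (-10/3).
  a_n = [1 a_{n-1} + 2 a_{n-2}] / D(n).
Since the indicial polynomial factors as (r - r_1)(r - r_2), D(n) = (r_1 + n - r_1)(r_1 + n - r_2) = n(n + 11/3).
Evaluating step by step (a_0 = 1):
  n = 1: D(1) = 1(1 + 11/3) = 14/3; numerator = 1(1) = 1; a_1 = (1)/(14/3) = 3/14
  n = 2: D(2) = 2(2 + 11/3) = 34/3; numerator = 1(3/14) + 2(1) = 31/14; a_2 = (31/14)/(34/3) = 93/476
  n = 3: D(3) = 3(3 + 11/3) = 20; numerator = 1(93/476) + 2(3/14) = 297/476; a_3 = (297/476)/(20) = 297/9520
  n = 4: D(4) = 4(4 + 11/3) = 92/3; numerator = 1(297/9520) + 2(93/476) = 4017/9520; a_4 = (4017/9520)/(92/3) = 12051/875840

r = 5/3; a_0 = 1; a_1 = 3/14; a_2 = 93/476; a_3 = 297/9520; a_4 = 12051/875840


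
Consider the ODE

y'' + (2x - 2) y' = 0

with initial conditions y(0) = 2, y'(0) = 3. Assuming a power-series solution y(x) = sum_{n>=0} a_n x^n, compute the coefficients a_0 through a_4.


Ansatz: y(x) = sum_{n>=0} a_n x^n, so y'(x) = sum_{n>=1} n a_n x^(n-1) and y''(x) = sum_{n>=2} n(n-1) a_n x^(n-2).
Substitute into P(x) y'' + Q(x) y' + R(x) y = 0 with P(x) = 1, Q(x) = 2x - 2, R(x) = 0, and match powers of x.
Initial conditions: a_0 = 2, a_1 = 3.
Setting the coefficient of each power of x to zero and solving order by order (substituting the coefficients already found):
  x^0: 2 a_2 - 2 a_1 = 0  ->  2 a_2 = 2 a_1 = 6  ->  a_2 = 3
  x^1: 6 a_3 - 4 a_2 + 2 a_1 = 0  ->  6 a_3 = 4 a_2 - 2 a_1 = 6  ->  a_3 = 1
  x^2: 12 a_4 - 6 a_3 + 4 a_2 = 0  ->  12 a_4 = 6 a_3 - 4 a_2 = -6  ->  a_4 = -1/2
Truncated series: y(x) = 2 + 3 x + 3 x^2 + x^3 - (1/2) x^4 + O(x^5).

a_0 = 2; a_1 = 3; a_2 = 3; a_3 = 1; a_4 = -1/2


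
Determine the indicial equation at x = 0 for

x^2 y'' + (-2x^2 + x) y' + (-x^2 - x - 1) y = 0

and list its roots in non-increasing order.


Divide by x^2 to reach normal form y'' + P_1(x) y' + P_2(x) y = 0 with P_1(x) = -2 + 1/x and P_2(x) = -1 - 1/x - 1/x^2.
x = 0 is a singular point because the y'-coefficient -2 + 1/x has a pole at x = 0 and the y-coefficient -1 - 1/x - 1/x^2 has a pole at x = 0.
It is a regular singular point because x P_1(x) = p(x) = 1 - 2x and x^2 P_2(x) = q(x) = -x^2 - x - 1 are polynomials, hence analytic at x = 0.
p(0) = 1,  q(0) = -1.
Indicial equation: r(r-1) + p(0) r + q(0) = 0, i.e. r^2 + (p(0) - 1) r + q(0) = 0, i.e. r^2 - 1 = 0.
Discriminant: (0)^2 - 4(-1) = 4, so r = (0 ± 2)/2.
Solving: r_1 = 1, r_2 = -1.

indicial: r^2 - 1 = 0; roots r_1 = 1, r_2 = -1


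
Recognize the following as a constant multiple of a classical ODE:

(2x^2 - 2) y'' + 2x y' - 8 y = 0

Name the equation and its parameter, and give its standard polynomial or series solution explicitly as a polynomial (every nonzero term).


All three coefficients share the factor -2; dividing through by -2 gives  (1 - x^2) y'' - x y' + 4 y = 0.
This matches the Chebyshev equation (1 - x^2) y'' - x y' + n^2 y = 0 (note the -x y' term, not -2x y') with n^2 = 4, so n = 2; the polynomial solution is T_2(x).
With y = sum_k a_k x^k, matching x^k gives (k+2)(k+1) a_{k+2} = (k^2 - n^2) a_k = (k - 2)(k + 2) a_k. The right side vanishes at k = 2, so the series with the parity of 2 terminates at degree 2.
Standard normalization: leading coefficient of T_n is 2^(n-1), so a_2 = 2^1 = 2. Work downward with a_k = (k+1)(k+2) a_{k+2} / ((k - 2)(k + 2)):
  a_0 = (1)(2)(2) / ((0 - 2)(0 + 2)) = 4/(-4) = -1
Hence T_2(x) = 2 x^2 - 1.

T_2(x); series = 2 x^2 - 1


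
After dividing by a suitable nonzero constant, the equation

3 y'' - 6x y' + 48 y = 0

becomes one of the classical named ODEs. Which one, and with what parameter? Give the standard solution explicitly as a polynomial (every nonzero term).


All three coefficients share the factor 3; dividing through by 3 gives  y'' - 2x y' + 16 y = 0.
This matches the Hermite equation y'' - 2x y' + 2n y = 0 with 2n = 16, so n = 8; the polynomial solution is H_8(x).
With y = sum_k a_k x^k, matching x^k gives (k+2)(k+1) a_{k+2} = 2(k - n) a_k = 2(k - 8) a_k. The right side vanishes at k = 8, so the series with the parity of 8 terminates at degree 8.
Standard normalization: leading coefficient of H_n is 2^n, so a_8 = 2^8 = 256. Work downward with a_k = (k+1)(k+2) a_{k+2} / (2(k - n)):
  a_6 = (7)(8)(256) / (2(6 - 8)) = 14336/(-4) = -3584
  a_4 = (5)(6)(-3584) / (2(4 - 8)) = -107520/(-8) = 13440
  a_2 = (3)(4)(13440) / (2(2 - 8)) = 161280/(-12) = -13440
  a_0 = (1)(2)(-13440) / (2(0 - 8)) = -26880/(-16) = 1680
Hence H_8(x) = 256 x^8 - 3584 x^6 + 13440 x^4 - 13440 x^2 + 1680.

H_8(x); series = 256 x^8 - 3584 x^6 + 13440 x^4 - 13440 x^2 + 1680


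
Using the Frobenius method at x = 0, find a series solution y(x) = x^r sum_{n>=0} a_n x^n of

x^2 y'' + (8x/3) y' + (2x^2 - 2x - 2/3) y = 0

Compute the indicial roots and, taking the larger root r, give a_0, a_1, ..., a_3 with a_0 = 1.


Write in Frobenius form y'' + (p(x)/x) y' + (q(x)/x^2) y = 0:
  p(x) = 8/3,  q(x) = 2x^2 - 2x - 2/3.
Indicial equation: r(r-1) + (8/3) r + (-2/3) = 0 -> roots r_1 = 1/3, r_2 = -2.
Take r = r_1 = 1/3. Let y(x) = x^r sum_{n>=0} a_n x^n with a_0 = 1.
Substitute y = x^r sum a_n x^n and match x^{r+n}. The recurrence is
  D(n) a_n - 2 a_{n-1} + 2 a_{n-2} = 0,  where D(n) = (r+n)(r+n-1) + (8/3)(r+n) + (-2/3).
  a_n = [2 a_{n-1} - 2 a_{n-2}] / D(n).
Since the indicial polynomial factors as (r - r_1)(r - r_2), D(n) = (r_1 + n - r_1)(r_1 + n - r_2) = n(n + 7/3).
Evaluating step by step (a_0 = 1):
  n = 1: D(1) = 1(1 + 7/3) = 10/3; numerator = 2(1) = 2; a_1 = (2)/(10/3) = 3/5
  n = 2: D(2) = 2(2 + 7/3) = 26/3; numerator = 2(3/5) - 2(1) = -4/5; a_2 = (-4/5)/(26/3) = -6/65
  n = 3: D(3) = 3(3 + 7/3) = 16; numerator = 2(-6/65) - 2(3/5) = -18/13; a_3 = (-18/13)/(16) = -9/104

r = 1/3; a_0 = 1; a_1 = 3/5; a_2 = -6/65; a_3 = -9/104


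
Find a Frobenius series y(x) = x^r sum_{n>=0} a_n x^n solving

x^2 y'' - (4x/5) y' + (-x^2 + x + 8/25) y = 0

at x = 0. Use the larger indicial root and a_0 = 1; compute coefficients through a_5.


Write in Frobenius form y'' + (p(x)/x) y' + (q(x)/x^2) y = 0:
  p(x) = -4/5,  q(x) = -x^2 + x + 8/25.
Indicial equation: r(r-1) + (-4/5) r + (8/25) = 0 -> roots r_1 = 8/5, r_2 = 1/5.
Take r = r_1 = 8/5. Let y(x) = x^r sum_{n>=0} a_n x^n with a_0 = 1.
Substitute y = x^r sum a_n x^n and match x^{r+n}. The recurrence is
  D(n) a_n + 1 a_{n-1} - 1 a_{n-2} = 0,  where D(n) = (r+n)(r+n-1) + (-4/5)(r+n) + (8/25).
  a_n = [-1 a_{n-1} + 1 a_{n-2}] / D(n).
Since the indicial polynomial factors as (r - r_1)(r - r_2), D(n) = (r_1 + n - r_1)(r_1 + n - r_2) = n(n + 7/5).
Evaluating step by step (a_0 = 1):
  n = 1: D(1) = 1(1 + 7/5) = 12/5; numerator = -1(1) = -1; a_1 = (-1)/(12/5) = -5/12
  n = 2: D(2) = 2(2 + 7/5) = 34/5; numerator = -1(-5/12) + 1(1) = 17/12; a_2 = (17/12)/(34/5) = 5/24
  n = 3: D(3) = 3(3 + 7/5) = 66/5; numerator = -1(5/24) + 1(-5/12) = -5/8; a_3 = (-5/8)/(66/5) = -25/528
  n = 4: D(4) = 4(4 + 7/5) = 108/5; numerator = -1(-25/528) + 1(5/24) = 45/176; a_4 = (45/176)/(108/5) = 25/2112
  n = 5: D(5) = 5(5 + 7/5) = 32; numerator = -1(25/2112) + 1(-25/528) = -125/2112; a_5 = (-125/2112)/(32) = -125/67584

r = 8/5; a_0 = 1; a_1 = -5/12; a_2 = 5/24; a_3 = -25/528; a_4 = 25/2112; a_5 = -125/67584


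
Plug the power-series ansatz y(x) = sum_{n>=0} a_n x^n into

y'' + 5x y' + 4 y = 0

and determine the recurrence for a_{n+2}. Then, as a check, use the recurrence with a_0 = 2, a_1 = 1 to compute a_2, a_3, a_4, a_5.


Substitute y = sum_n a_n x^n.
y''(x) has coefficient (n+2)(n+1) a_{n+2} at x^n;
5 x y'(x) has coefficient 5 n a_n at x^n (shift);
4 y(x) has coefficient 4 a_n at x^n.
Matching x^n: (n+2)(n+1) a_{n+2} + (5n + 4) a_n = 0.
Thus a_{n+2} = (-5n - 4) / ((n+1)(n+2)) * a_n.

Check with a_0 = 2, a_1 = 1 (apply the recurrence for n = 0, 1, 2, 3): a_0 = 2, a_1 = 1, a_2 = -4, a_3 = -3/2, a_4 = 14/3, a_5 = 57/40.

a_(n+2) = (-5n - 4) / ((n+1)(n+2)) * a_n; check: a_0 = 2, a_1 = 1, a_2 = -4, a_3 = -3/2, a_4 = 14/3, a_5 = 57/40


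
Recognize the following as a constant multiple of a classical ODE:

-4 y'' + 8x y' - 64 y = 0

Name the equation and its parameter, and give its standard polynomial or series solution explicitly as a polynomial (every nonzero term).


All three coefficients share the factor -4; dividing through by -4 gives  y'' - 2x y' + 16 y = 0.
This matches the Hermite equation y'' - 2x y' + 2n y = 0 with 2n = 16, so n = 8; the polynomial solution is H_8(x).
With y = sum_k a_k x^k, matching x^k gives (k+2)(k+1) a_{k+2} = 2(k - n) a_k = 2(k - 8) a_k. The right side vanishes at k = 8, so the series with the parity of 8 terminates at degree 8.
Standard normalization: leading coefficient of H_n is 2^n, so a_8 = 2^8 = 256. Work downward with a_k = (k+1)(k+2) a_{k+2} / (2(k - n)):
  a_6 = (7)(8)(256) / (2(6 - 8)) = 14336/(-4) = -3584
  a_4 = (5)(6)(-3584) / (2(4 - 8)) = -107520/(-8) = 13440
  a_2 = (3)(4)(13440) / (2(2 - 8)) = 161280/(-12) = -13440
  a_0 = (1)(2)(-13440) / (2(0 - 8)) = -26880/(-16) = 1680
Hence H_8(x) = 256 x^8 - 3584 x^6 + 13440 x^4 - 13440 x^2 + 1680.

H_8(x); series = 256 x^8 - 3584 x^6 + 13440 x^4 - 13440 x^2 + 1680


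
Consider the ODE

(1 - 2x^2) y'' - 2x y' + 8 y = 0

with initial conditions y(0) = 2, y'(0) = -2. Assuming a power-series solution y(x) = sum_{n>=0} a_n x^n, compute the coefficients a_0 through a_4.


Ansatz: y(x) = sum_{n>=0} a_n x^n, so y'(x) = sum_{n>=1} n a_n x^(n-1) and y''(x) = sum_{n>=2} n(n-1) a_n x^(n-2).
Substitute into P(x) y'' + Q(x) y' + R(x) y = 0 with P(x) = 1 - 2x^2, Q(x) = -2x, R(x) = 8, and match powers of x.
Initial conditions: a_0 = 2, a_1 = -2.
Setting the coefficient of each power of x to zero and solving order by order (substituting the coefficients already found):
  x^0: 2 a_2 + 8 a_0 = 0  ->  2 a_2 = -8 a_0 = -16  ->  a_2 = -8
  x^1: 6 a_3 + 6 a_1 = 0  ->  6 a_3 = -6 a_1 = 12  ->  a_3 = 2
  x^2: 12 a_4 = 0  ->  a_4 = 0
Truncated series: y(x) = 2 - 2 x - 8 x^2 + 2 x^3 + O(x^5).

a_0 = 2; a_1 = -2; a_2 = -8; a_3 = 2; a_4 = 0


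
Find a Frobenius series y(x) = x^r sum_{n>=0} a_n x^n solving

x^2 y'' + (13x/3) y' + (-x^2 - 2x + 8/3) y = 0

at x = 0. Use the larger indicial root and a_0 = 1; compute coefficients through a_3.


Write in Frobenius form y'' + (p(x)/x) y' + (q(x)/x^2) y = 0:
  p(x) = 13/3,  q(x) = -x^2 - 2x + 8/3.
Indicial equation: r(r-1) + (13/3) r + (8/3) = 0 -> roots r_1 = -4/3, r_2 = -2.
Take r = r_1 = -4/3. Let y(x) = x^r sum_{n>=0} a_n x^n with a_0 = 1.
Substitute y = x^r sum a_n x^n and match x^{r+n}. The recurrence is
  D(n) a_n - 2 a_{n-1} - 1 a_{n-2} = 0,  where D(n) = (r+n)(r+n-1) + (13/3)(r+n) + (8/3).
  a_n = [2 a_{n-1} + 1 a_{n-2}] / D(n).
Since the indicial polynomial factors as (r - r_1)(r - r_2), D(n) = (r_1 + n - r_1)(r_1 + n - r_2) = n(n + 2/3).
Evaluating step by step (a_0 = 1):
  n = 1: D(1) = 1(1 + 2/3) = 5/3; numerator = 2(1) = 2; a_1 = (2)/(5/3) = 6/5
  n = 2: D(2) = 2(2 + 2/3) = 16/3; numerator = 2(6/5) + 1(1) = 17/5; a_2 = (17/5)/(16/3) = 51/80
  n = 3: D(3) = 3(3 + 2/3) = 11; numerator = 2(51/80) + 1(6/5) = 99/40; a_3 = (99/40)/(11) = 9/40

r = -4/3; a_0 = 1; a_1 = 6/5; a_2 = 51/80; a_3 = 9/40


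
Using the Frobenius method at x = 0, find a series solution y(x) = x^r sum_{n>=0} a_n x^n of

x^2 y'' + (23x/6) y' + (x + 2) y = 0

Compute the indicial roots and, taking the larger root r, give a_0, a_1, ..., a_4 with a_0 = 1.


Write in Frobenius form y'' + (p(x)/x) y' + (q(x)/x^2) y = 0:
  p(x) = 23/6,  q(x) = x + 2.
Indicial equation: r(r-1) + (23/6) r + (2) = 0 -> roots r_1 = -4/3, r_2 = -3/2.
Take r = r_1 = -4/3. Let y(x) = x^r sum_{n>=0} a_n x^n with a_0 = 1.
Substitute y = x^r sum a_n x^n and match x^{r+n}. The recurrence is
  D(n) a_n + 1 a_{n-1} = 0,  where D(n) = (r+n)(r+n-1) + (23/6)(r+n) + (2).
  a_n = -1 / D(n) * a_{n-1}.
Since the indicial polynomial factors as (r - r_1)(r - r_2), D(n) = (r_1 + n - r_1)(r_1 + n - r_2) = n(n + 1/6).
Evaluating step by step (a_0 = 1):
  n = 1: D(1) = 1(1 + 1/6) = 7/6; numerator = -1(1) = -1; a_1 = (-1)/(7/6) = -6/7
  n = 2: D(2) = 2(2 + 1/6) = 13/3; numerator = -1(-6/7) = 6/7; a_2 = (6/7)/(13/3) = 18/91
  n = 3: D(3) = 3(3 + 1/6) = 19/2; numerator = -1(18/91) = -18/91; a_3 = (-18/91)/(19/2) = -36/1729
  n = 4: D(4) = 4(4 + 1/6) = 50/3; numerator = -1(-36/1729) = 36/1729; a_4 = (36/1729)/(50/3) = 54/43225

r = -4/3; a_0 = 1; a_1 = -6/7; a_2 = 18/91; a_3 = -36/1729; a_4 = 54/43225


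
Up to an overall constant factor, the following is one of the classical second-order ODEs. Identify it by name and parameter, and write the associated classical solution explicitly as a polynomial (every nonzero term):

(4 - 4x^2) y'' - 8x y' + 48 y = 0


All three coefficients share the factor 4; dividing through by 4 gives  (1 - x^2) y'' - 2x y' + 12 y = 0.
This matches the Legendre equation (1 - x^2) y'' - 2x y' + n(n+1) y = 0 (note the -2x y' term) with n(n+1) = 12, so n = 3; the polynomial solution is P_3(x).
With y = sum_k a_k x^k, matching x^k gives (k+2)(k+1) a_{k+2} = [k(k+1) - n(n+1)] a_k = (k - 3)(k + 4) a_k. The right side vanishes at k = 3, so the series with the parity of 3 terminates at degree 3.
Standard normalization (P_n(1) = 1): leading coefficient (2n)!/(2^n (n!)^2) = 720/(8*36) = 5/2, so a_3 = 5/2. Work downward with a_k = (k+1)(k+2) a_{k+2} / ((k - 3)(k + 4)):
  a_1 = (2)(3)(5/2) / ((1 - 3)(1 + 4)) = 15/(-10) = -3/2
Hence P_3(x) = 5 x^3/2 - 3 x/2.

P_3(x); series = 5 x^3/2 - 3 x/2


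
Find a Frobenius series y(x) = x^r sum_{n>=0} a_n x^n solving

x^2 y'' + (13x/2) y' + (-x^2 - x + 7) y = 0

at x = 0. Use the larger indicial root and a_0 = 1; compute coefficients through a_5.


Write in Frobenius form y'' + (p(x)/x) y' + (q(x)/x^2) y = 0:
  p(x) = 13/2,  q(x) = -x^2 - x + 7.
Indicial equation: r(r-1) + (13/2) r + (7) = 0 -> roots r_1 = -2, r_2 = -7/2.
Take r = r_1 = -2. Let y(x) = x^r sum_{n>=0} a_n x^n with a_0 = 1.
Substitute y = x^r sum a_n x^n and match x^{r+n}. The recurrence is
  D(n) a_n - 1 a_{n-1} - 1 a_{n-2} = 0,  where D(n) = (r+n)(r+n-1) + (13/2)(r+n) + (7).
  a_n = [1 a_{n-1} + 1 a_{n-2}] / D(n).
Since the indicial polynomial factors as (r - r_1)(r - r_2), D(n) = (r_1 + n - r_1)(r_1 + n - r_2) = n(n + 3/2).
Evaluating step by step (a_0 = 1):
  n = 1: D(1) = 1(1 + 3/2) = 5/2; numerator = 1(1) = 1; a_1 = (1)/(5/2) = 2/5
  n = 2: D(2) = 2(2 + 3/2) = 7; numerator = 1(2/5) + 1(1) = 7/5; a_2 = (7/5)/(7) = 1/5
  n = 3: D(3) = 3(3 + 3/2) = 27/2; numerator = 1(1/5) + 1(2/5) = 3/5; a_3 = (3/5)/(27/2) = 2/45
  n = 4: D(4) = 4(4 + 3/2) = 22; numerator = 1(2/45) + 1(1/5) = 11/45; a_4 = (11/45)/(22) = 1/90
  n = 5: D(5) = 5(5 + 3/2) = 65/2; numerator = 1(1/90) + 1(2/45) = 1/18; a_5 = (1/18)/(65/2) = 1/585

r = -2; a_0 = 1; a_1 = 2/5; a_2 = 1/5; a_3 = 2/45; a_4 = 1/90; a_5 = 1/585


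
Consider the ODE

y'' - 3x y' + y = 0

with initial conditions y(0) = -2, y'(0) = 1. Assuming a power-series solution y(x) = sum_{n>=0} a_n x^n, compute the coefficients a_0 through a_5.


Ansatz: y(x) = sum_{n>=0} a_n x^n, so y'(x) = sum_{n>=1} n a_n x^(n-1) and y''(x) = sum_{n>=2} n(n-1) a_n x^(n-2).
Substitute into P(x) y'' + Q(x) y' + R(x) y = 0 with P(x) = 1, Q(x) = -3x, R(x) = 1, and match powers of x.
Initial conditions: a_0 = -2, a_1 = 1.
Setting the coefficient of each power of x to zero and solving order by order (substituting the coefficients already found):
  x^0: 2 a_2 + a_0 = 0  ->  2 a_2 = -a_0 = 2  ->  a_2 = 1
  x^1: 6 a_3 - 2 a_1 = 0  ->  6 a_3 = 2 a_1 = 2  ->  a_3 = 1/3
  x^2: 12 a_4 - 5 a_2 = 0  ->  12 a_4 = 5 a_2 = 5  ->  a_4 = 5/12
  x^3: 20 a_5 - 8 a_3 = 0  ->  20 a_5 = 8 a_3 = 8/3  ->  a_5 = 2/15
Truncated series: y(x) = -2 + x + x^2 + (1/3) x^3 + (5/12) x^4 + (2/15) x^5 + O(x^6).

a_0 = -2; a_1 = 1; a_2 = 1; a_3 = 1/3; a_4 = 5/12; a_5 = 2/15


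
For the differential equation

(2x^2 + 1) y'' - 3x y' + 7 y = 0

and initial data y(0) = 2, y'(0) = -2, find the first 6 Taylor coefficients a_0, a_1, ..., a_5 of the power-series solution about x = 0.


Ansatz: y(x) = sum_{n>=0} a_n x^n, so y'(x) = sum_{n>=1} n a_n x^(n-1) and y''(x) = sum_{n>=2} n(n-1) a_n x^(n-2).
Substitute into P(x) y'' + Q(x) y' + R(x) y = 0 with P(x) = 2x^2 + 1, Q(x) = -3x, R(x) = 7, and match powers of x.
Initial conditions: a_0 = 2, a_1 = -2.
Setting the coefficient of each power of x to zero and solving order by order (substituting the coefficients already found):
  x^0: 2 a_2 + 7 a_0 = 0  ->  2 a_2 = -7 a_0 = -14  ->  a_2 = -7
  x^1: 6 a_3 + 4 a_1 = 0  ->  6 a_3 = -4 a_1 = 8  ->  a_3 = 4/3
  x^2: 12 a_4 + 5 a_2 = 0  ->  12 a_4 = -5 a_2 = 35  ->  a_4 = 35/12
  x^3: 20 a_5 + 10 a_3 = 0  ->  20 a_5 = -10 a_3 = -40/3  ->  a_5 = -2/3
Truncated series: y(x) = 2 - 2 x - 7 x^2 + (4/3) x^3 + (35/12) x^4 - (2/3) x^5 + O(x^6).

a_0 = 2; a_1 = -2; a_2 = -7; a_3 = 4/3; a_4 = 35/12; a_5 = -2/3


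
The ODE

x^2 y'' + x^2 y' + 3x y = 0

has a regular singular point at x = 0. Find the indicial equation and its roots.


Divide by x^2 to reach normal form y'' + P_1(x) y' + P_2(x) y = 0 with P_1(x) = 1 and P_2(x) = 3/x.
x = 0 is a singular point because the y-coefficient 3/x has a pole at x = 0.
It is a regular singular point because x P_1(x) = p(x) = x and x^2 P_2(x) = q(x) = 3x are polynomials, hence analytic at x = 0.
p(0) = 0,  q(0) = 0.
Indicial equation: r(r-1) + p(0) r + q(0) = 0, i.e. r^2 + (p(0) - 1) r + q(0) = 0, i.e. r^2 - 1 r = 0.
Discriminant: (-1)^2 - 4(0) = 1, so r = (1 ± 1)/2.
Solving: r_1 = 1, r_2 = 0.

indicial: r^2 - 1 r = 0; roots r_1 = 1, r_2 = 0


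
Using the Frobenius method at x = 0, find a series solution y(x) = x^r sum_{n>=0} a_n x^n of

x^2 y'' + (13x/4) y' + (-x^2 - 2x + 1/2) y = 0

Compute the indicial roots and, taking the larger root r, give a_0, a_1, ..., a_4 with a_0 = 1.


Write in Frobenius form y'' + (p(x)/x) y' + (q(x)/x^2) y = 0:
  p(x) = 13/4,  q(x) = -x^2 - 2x + 1/2.
Indicial equation: r(r-1) + (13/4) r + (1/2) = 0 -> roots r_1 = -1/4, r_2 = -2.
Take r = r_1 = -1/4. Let y(x) = x^r sum_{n>=0} a_n x^n with a_0 = 1.
Substitute y = x^r sum a_n x^n and match x^{r+n}. The recurrence is
  D(n) a_n - 2 a_{n-1} - 1 a_{n-2} = 0,  where D(n) = (r+n)(r+n-1) + (13/4)(r+n) + (1/2).
  a_n = [2 a_{n-1} + 1 a_{n-2}] / D(n).
Since the indicial polynomial factors as (r - r_1)(r - r_2), D(n) = (r_1 + n - r_1)(r_1 + n - r_2) = n(n + 7/4).
Evaluating step by step (a_0 = 1):
  n = 1: D(1) = 1(1 + 7/4) = 11/4; numerator = 2(1) = 2; a_1 = (2)/(11/4) = 8/11
  n = 2: D(2) = 2(2 + 7/4) = 15/2; numerator = 2(8/11) + 1(1) = 27/11; a_2 = (27/11)/(15/2) = 18/55
  n = 3: D(3) = 3(3 + 7/4) = 57/4; numerator = 2(18/55) + 1(8/11) = 76/55; a_3 = (76/55)/(57/4) = 16/165
  n = 4: D(4) = 4(4 + 7/4) = 23; numerator = 2(16/165) + 1(18/55) = 86/165; a_4 = (86/165)/(23) = 86/3795

r = -1/4; a_0 = 1; a_1 = 8/11; a_2 = 18/55; a_3 = 16/165; a_4 = 86/3795


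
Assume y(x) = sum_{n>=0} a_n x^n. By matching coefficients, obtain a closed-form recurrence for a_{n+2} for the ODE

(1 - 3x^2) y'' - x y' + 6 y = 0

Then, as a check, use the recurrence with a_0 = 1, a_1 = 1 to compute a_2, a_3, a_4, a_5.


Substitute y = sum_n a_n x^n.
(1 - 3 x^2) y'' contributes (n+2)(n+1) a_{n+2} - 3 n(n-1) a_n at x^n.
-x y'(x) contributes -n a_n at x^n.
6 y(x) contributes 6 a_n at x^n.
Matching x^n: (n+2)(n+1) a_{n+2} + (-3 n(n-1) - n + 6) a_n = 0.
Thus a_{n+2} = (3 n(n-1) + n - 6) / ((n+1)(n+2)) * a_n.

Check with a_0 = 1, a_1 = 1 (apply the recurrence for n = 0, 1, 2, 3): a_0 = 1, a_1 = 1, a_2 = -3, a_3 = -5/6, a_4 = -1/2, a_5 = -5/8.

a_(n+2) = (3 n(n-1) + n - 6) / ((n+1)(n+2)) * a_n; check: a_0 = 1, a_1 = 1, a_2 = -3, a_3 = -5/6, a_4 = -1/2, a_5 = -5/8


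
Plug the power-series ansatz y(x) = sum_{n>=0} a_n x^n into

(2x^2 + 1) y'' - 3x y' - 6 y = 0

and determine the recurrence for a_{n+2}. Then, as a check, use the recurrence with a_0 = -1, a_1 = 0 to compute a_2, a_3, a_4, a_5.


Substitute y = sum_n a_n x^n.
(1 + 2 x^2) y'' contributes (n+2)(n+1) a_{n+2} + 2 n(n-1) a_n at x^n.
-3 x y'(x) contributes -3 n a_n at x^n.
-6 y(x) contributes -6 a_n at x^n.
Matching x^n: (n+2)(n+1) a_{n+2} + (2 n(n-1) - 3 n - 6) a_n = 0.
Thus a_{n+2} = (-2 n(n-1) + 3 n + 6) / ((n+1)(n+2)) * a_n.

Check with a_0 = -1, a_1 = 0 (apply the recurrence for n = 0, 1, 2, 3): a_0 = -1, a_1 = 0, a_2 = -3, a_3 = 0, a_4 = -2, a_5 = 0.

a_(n+2) = (-2 n(n-1) + 3 n + 6) / ((n+1)(n+2)) * a_n; check: a_0 = -1, a_1 = 0, a_2 = -3, a_3 = 0, a_4 = -2, a_5 = 0


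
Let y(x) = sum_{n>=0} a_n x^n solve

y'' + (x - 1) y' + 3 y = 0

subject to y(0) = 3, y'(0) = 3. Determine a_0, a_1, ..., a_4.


Ansatz: y(x) = sum_{n>=0} a_n x^n, so y'(x) = sum_{n>=1} n a_n x^(n-1) and y''(x) = sum_{n>=2} n(n-1) a_n x^(n-2).
Substitute into P(x) y'' + Q(x) y' + R(x) y = 0 with P(x) = 1, Q(x) = x - 1, R(x) = 3, and match powers of x.
Initial conditions: a_0 = 3, a_1 = 3.
Setting the coefficient of each power of x to zero and solving order by order (substituting the coefficients already found):
  x^0: 2 a_2 - a_1 + 3 a_0 = 0  ->  2 a_2 = a_1 - 3 a_0 = -6  ->  a_2 = -3
  x^1: 6 a_3 - 2 a_2 + 4 a_1 = 0  ->  6 a_3 = 2 a_2 - 4 a_1 = -18  ->  a_3 = -3
  x^2: 12 a_4 - 3 a_3 + 5 a_2 = 0  ->  12 a_4 = 3 a_3 - 5 a_2 = 6  ->  a_4 = 1/2
Truncated series: y(x) = 3 + 3 x - 3 x^2 - 3 x^3 + (1/2) x^4 + O(x^5).

a_0 = 3; a_1 = 3; a_2 = -3; a_3 = -3; a_4 = 1/2


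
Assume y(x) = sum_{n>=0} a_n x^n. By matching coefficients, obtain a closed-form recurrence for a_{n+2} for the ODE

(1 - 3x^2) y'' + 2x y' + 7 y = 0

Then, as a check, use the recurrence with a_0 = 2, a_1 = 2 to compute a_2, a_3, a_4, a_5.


Substitute y = sum_n a_n x^n.
(1 - 3 x^2) y'' contributes (n+2)(n+1) a_{n+2} - 3 n(n-1) a_n at x^n.
2 x y'(x) contributes 2 n a_n at x^n.
7 y(x) contributes 7 a_n at x^n.
Matching x^n: (n+2)(n+1) a_{n+2} + (-3 n(n-1) + 2 n + 7) a_n = 0.
Thus a_{n+2} = (3 n(n-1) - 2 n - 7) / ((n+1)(n+2)) * a_n.

Check with a_0 = 2, a_1 = 2 (apply the recurrence for n = 0, 1, 2, 3): a_0 = 2, a_1 = 2, a_2 = -7, a_3 = -3, a_4 = 35/12, a_5 = -3/4.

a_(n+2) = (3 n(n-1) - 2 n - 7) / ((n+1)(n+2)) * a_n; check: a_0 = 2, a_1 = 2, a_2 = -7, a_3 = -3, a_4 = 35/12, a_5 = -3/4


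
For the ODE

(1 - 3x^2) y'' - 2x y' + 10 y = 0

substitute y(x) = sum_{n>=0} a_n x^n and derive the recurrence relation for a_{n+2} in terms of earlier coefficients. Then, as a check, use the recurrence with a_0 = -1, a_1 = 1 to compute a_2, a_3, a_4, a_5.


Substitute y = sum_n a_n x^n.
(1 - 3 x^2) y'' contributes (n+2)(n+1) a_{n+2} - 3 n(n-1) a_n at x^n.
-2 x y'(x) contributes -2 n a_n at x^n.
10 y(x) contributes 10 a_n at x^n.
Matching x^n: (n+2)(n+1) a_{n+2} + (-3 n(n-1) - 2 n + 10) a_n = 0.
Thus a_{n+2} = (3 n(n-1) + 2 n - 10) / ((n+1)(n+2)) * a_n.

Check with a_0 = -1, a_1 = 1 (apply the recurrence for n = 0, 1, 2, 3): a_0 = -1, a_1 = 1, a_2 = 5, a_3 = -4/3, a_4 = 0, a_5 = -14/15.

a_(n+2) = (3 n(n-1) + 2 n - 10) / ((n+1)(n+2)) * a_n; check: a_0 = -1, a_1 = 1, a_2 = 5, a_3 = -4/3, a_4 = 0, a_5 = -14/15


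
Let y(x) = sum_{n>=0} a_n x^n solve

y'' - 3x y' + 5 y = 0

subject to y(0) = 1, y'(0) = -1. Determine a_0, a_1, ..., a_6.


Ansatz: y(x) = sum_{n>=0} a_n x^n, so y'(x) = sum_{n>=1} n a_n x^(n-1) and y''(x) = sum_{n>=2} n(n-1) a_n x^(n-2).
Substitute into P(x) y'' + Q(x) y' + R(x) y = 0 with P(x) = 1, Q(x) = -3x, R(x) = 5, and match powers of x.
Initial conditions: a_0 = 1, a_1 = -1.
Setting the coefficient of each power of x to zero and solving order by order (substituting the coefficients already found):
  x^0: 2 a_2 + 5 a_0 = 0  ->  2 a_2 = -5 a_0 = -5  ->  a_2 = -5/2
  x^1: 6 a_3 + 2 a_1 = 0  ->  6 a_3 = -2 a_1 = 2  ->  a_3 = 1/3
  x^2: 12 a_4 - a_2 = 0  ->  12 a_4 = a_2 = -5/2  ->  a_4 = -5/24
  x^3: 20 a_5 - 4 a_3 = 0  ->  20 a_5 = 4 a_3 = 4/3  ->  a_5 = 1/15
  x^4: 30 a_6 - 7 a_4 = 0  ->  30 a_6 = 7 a_4 = -35/24  ->  a_6 = -7/144
Truncated series: y(x) = 1 - x - (5/2) x^2 + (1/3) x^3 - (5/24) x^4 + (1/15) x^5 - (7/144) x^6 + O(x^7).

a_0 = 1; a_1 = -1; a_2 = -5/2; a_3 = 1/3; a_4 = -5/24; a_5 = 1/15; a_6 = -7/144


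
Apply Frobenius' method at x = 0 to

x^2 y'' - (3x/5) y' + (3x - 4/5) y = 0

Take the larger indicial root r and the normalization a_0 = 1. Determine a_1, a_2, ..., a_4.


Write in Frobenius form y'' + (p(x)/x) y' + (q(x)/x^2) y = 0:
  p(x) = -3/5,  q(x) = 3x - 4/5.
Indicial equation: r(r-1) + (-3/5) r + (-4/5) = 0 -> roots r_1 = 2, r_2 = -2/5.
Take r = r_1 = 2. Let y(x) = x^r sum_{n>=0} a_n x^n with a_0 = 1.
Substitute y = x^r sum a_n x^n and match x^{r+n}. The recurrence is
  D(n) a_n + 3 a_{n-1} = 0,  where D(n) = (r+n)(r+n-1) + (-3/5)(r+n) + (-4/5).
  a_n = -3 / D(n) * a_{n-1}.
Since the indicial polynomial factors as (r - r_1)(r - r_2), D(n) = (r_1 + n - r_1)(r_1 + n - r_2) = n(n + 12/5).
Evaluating step by step (a_0 = 1):
  n = 1: D(1) = 1(1 + 12/5) = 17/5; numerator = -3(1) = -3; a_1 = (-3)/(17/5) = -15/17
  n = 2: D(2) = 2(2 + 12/5) = 44/5; numerator = -3(-15/17) = 45/17; a_2 = (45/17)/(44/5) = 225/748
  n = 3: D(3) = 3(3 + 12/5) = 81/5; numerator = -3(225/748) = -675/748; a_3 = (-675/748)/(81/5) = -125/2244
  n = 4: D(4) = 4(4 + 12/5) = 128/5; numerator = -3(-125/2244) = 125/748; a_4 = (125/748)/(128/5) = 625/95744

r = 2; a_0 = 1; a_1 = -15/17; a_2 = 225/748; a_3 = -125/2244; a_4 = 625/95744


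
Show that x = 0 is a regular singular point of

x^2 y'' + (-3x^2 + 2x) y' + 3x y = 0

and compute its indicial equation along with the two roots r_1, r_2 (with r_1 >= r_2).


Divide by x^2 to reach normal form y'' + P_1(x) y' + P_2(x) y = 0 with P_1(x) = -3 + 2/x and P_2(x) = 3/x.
x = 0 is a singular point because the y'-coefficient -3 + 2/x has a pole at x = 0 and the y-coefficient 3/x has a pole at x = 0.
It is a regular singular point because x P_1(x) = p(x) = 2 - 3x and x^2 P_2(x) = q(x) = 3x are polynomials, hence analytic at x = 0.
p(0) = 2,  q(0) = 0.
Indicial equation: r(r-1) + p(0) r + q(0) = 0, i.e. r^2 + (p(0) - 1) r + q(0) = 0, i.e. r^2 + 1 r = 0.
Discriminant: (1)^2 - 4(0) = 1, so r = (-1 ± 1)/2.
Solving: r_1 = 0, r_2 = -1.

indicial: r^2 + 1 r = 0; roots r_1 = 0, r_2 = -1


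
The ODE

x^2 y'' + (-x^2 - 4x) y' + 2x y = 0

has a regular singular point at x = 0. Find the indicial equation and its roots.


Divide by x^2 to reach normal form y'' + P_1(x) y' + P_2(x) y = 0 with P_1(x) = -1 - 4/x and P_2(x) = 2/x.
x = 0 is a singular point because the y'-coefficient -1 - 4/x has a pole at x = 0 and the y-coefficient 2/x has a pole at x = 0.
It is a regular singular point because x P_1(x) = p(x) = -x - 4 and x^2 P_2(x) = q(x) = 2x are polynomials, hence analytic at x = 0.
p(0) = -4,  q(0) = 0.
Indicial equation: r(r-1) + p(0) r + q(0) = 0, i.e. r^2 + (p(0) - 1) r + q(0) = 0, i.e. r^2 - 5 r = 0.
Discriminant: (-5)^2 - 4(0) = 25, so r = (5 ± 5)/2.
Solving: r_1 = 5, r_2 = 0.

indicial: r^2 - 5 r = 0; roots r_1 = 5, r_2 = 0
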